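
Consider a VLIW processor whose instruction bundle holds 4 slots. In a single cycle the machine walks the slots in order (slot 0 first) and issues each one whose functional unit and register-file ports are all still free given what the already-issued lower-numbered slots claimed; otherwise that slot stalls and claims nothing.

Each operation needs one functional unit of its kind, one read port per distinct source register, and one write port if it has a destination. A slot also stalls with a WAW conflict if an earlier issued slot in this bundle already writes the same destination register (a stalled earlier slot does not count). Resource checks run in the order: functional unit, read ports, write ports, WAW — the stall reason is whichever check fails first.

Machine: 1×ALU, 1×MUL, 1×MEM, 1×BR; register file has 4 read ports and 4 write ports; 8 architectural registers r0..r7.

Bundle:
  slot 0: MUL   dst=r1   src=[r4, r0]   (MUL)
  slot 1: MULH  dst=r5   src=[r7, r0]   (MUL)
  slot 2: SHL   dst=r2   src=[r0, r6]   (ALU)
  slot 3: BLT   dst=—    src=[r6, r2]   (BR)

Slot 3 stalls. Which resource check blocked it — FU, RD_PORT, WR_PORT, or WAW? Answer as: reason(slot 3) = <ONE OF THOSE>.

reason(slot 3) = RD_PORT

#0 MUL src=r4,r0 dispatched  <A:1 Mu:0 Ld:1 B:1 rd:2 wr:3>
#1 MUL src=r7,r0 held:FU  <A:1 Mu:0 Ld:1 B:1 rd:2 wr:3>
#2 ALU src=r0,r6 dispatched  <A:0 Mu:0 Ld:1 B:1 rd:0 wr:2>
#3 BR src=r6,r2 held:RD_PORT  <A:0 Mu:0 Ld:1 B:1 rd:0 wr:2>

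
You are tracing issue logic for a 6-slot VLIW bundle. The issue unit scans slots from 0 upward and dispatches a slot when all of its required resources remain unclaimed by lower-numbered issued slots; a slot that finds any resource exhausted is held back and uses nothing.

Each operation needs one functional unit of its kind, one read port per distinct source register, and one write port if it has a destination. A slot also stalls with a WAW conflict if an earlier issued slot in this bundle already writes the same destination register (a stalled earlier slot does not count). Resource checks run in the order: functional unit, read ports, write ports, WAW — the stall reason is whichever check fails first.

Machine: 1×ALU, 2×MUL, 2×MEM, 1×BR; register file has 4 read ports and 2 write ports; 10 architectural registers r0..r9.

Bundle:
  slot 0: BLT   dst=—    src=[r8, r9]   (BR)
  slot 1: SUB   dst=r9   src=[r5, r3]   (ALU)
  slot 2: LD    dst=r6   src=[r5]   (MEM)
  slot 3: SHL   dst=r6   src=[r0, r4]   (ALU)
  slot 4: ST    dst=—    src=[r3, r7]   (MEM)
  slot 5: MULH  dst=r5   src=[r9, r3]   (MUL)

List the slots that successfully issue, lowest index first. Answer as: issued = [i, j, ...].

(0) want 1×BR +2rd +0wr — yes → AL1|MU2|ME2|BR0|rd2|wr2
(1) want 1×ALU +2rd +1wr — yes → AL0|MU2|ME2|BR0|rd0|wr1
(2) want 1×MEM +1rd +1wr — RD_PORT → AL0|MU2|ME2|BR0|rd0|wr1
(3) want 1×ALU +2rd +1wr — FU → AL0|MU2|ME2|BR0|rd0|wr1
(4) want 1×MEM +2rd +0wr — RD_PORT → AL0|MU2|ME2|BR0|rd0|wr1
(5) want 1×MUL +2rd +1wr — RD_PORT → AL0|MU2|ME2|BR0|rd0|wr1

issued = [0, 1]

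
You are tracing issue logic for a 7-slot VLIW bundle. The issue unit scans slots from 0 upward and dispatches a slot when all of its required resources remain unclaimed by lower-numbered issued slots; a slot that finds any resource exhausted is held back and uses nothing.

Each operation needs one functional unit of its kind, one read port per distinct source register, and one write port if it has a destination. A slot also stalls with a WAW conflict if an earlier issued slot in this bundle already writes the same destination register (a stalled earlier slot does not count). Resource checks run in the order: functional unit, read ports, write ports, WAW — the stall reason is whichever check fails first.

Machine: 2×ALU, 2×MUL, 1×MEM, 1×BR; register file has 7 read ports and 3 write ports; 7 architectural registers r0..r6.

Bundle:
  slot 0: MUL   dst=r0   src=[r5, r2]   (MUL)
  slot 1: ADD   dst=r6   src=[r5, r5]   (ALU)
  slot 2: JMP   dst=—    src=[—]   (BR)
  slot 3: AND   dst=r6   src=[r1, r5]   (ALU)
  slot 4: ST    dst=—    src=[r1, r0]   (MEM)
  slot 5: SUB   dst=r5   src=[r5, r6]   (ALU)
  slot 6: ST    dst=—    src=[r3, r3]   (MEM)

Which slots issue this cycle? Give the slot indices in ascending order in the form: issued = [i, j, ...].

[0] MUL needs rd=2 wr=1: ok; after: ALU=2 MUL=1 MEM=1 BR=1, R=5, W=2
[1] ALU needs rd=1 wr=1: ok; after: ALU=1 MUL=1 MEM=1 BR=1, R=4, W=1
[2] BR needs rd=0 wr=0: ok; after: ALU=1 MUL=1 MEM=1 BR=0, R=4, W=1
[3] ALU needs rd=2 wr=1: WAW; after: ALU=1 MUL=1 MEM=1 BR=0, R=4, W=1
[4] MEM needs rd=2 wr=0: ok; after: ALU=1 MUL=1 MEM=0 BR=0, R=2, W=1
[5] ALU needs rd=2 wr=1: ok; after: ALU=0 MUL=1 MEM=0 BR=0, R=0, W=0
[6] MEM needs rd=1 wr=0: FU; after: ALU=0 MUL=1 MEM=0 BR=0, R=0, W=0

issued = [0, 1, 2, 4, 5]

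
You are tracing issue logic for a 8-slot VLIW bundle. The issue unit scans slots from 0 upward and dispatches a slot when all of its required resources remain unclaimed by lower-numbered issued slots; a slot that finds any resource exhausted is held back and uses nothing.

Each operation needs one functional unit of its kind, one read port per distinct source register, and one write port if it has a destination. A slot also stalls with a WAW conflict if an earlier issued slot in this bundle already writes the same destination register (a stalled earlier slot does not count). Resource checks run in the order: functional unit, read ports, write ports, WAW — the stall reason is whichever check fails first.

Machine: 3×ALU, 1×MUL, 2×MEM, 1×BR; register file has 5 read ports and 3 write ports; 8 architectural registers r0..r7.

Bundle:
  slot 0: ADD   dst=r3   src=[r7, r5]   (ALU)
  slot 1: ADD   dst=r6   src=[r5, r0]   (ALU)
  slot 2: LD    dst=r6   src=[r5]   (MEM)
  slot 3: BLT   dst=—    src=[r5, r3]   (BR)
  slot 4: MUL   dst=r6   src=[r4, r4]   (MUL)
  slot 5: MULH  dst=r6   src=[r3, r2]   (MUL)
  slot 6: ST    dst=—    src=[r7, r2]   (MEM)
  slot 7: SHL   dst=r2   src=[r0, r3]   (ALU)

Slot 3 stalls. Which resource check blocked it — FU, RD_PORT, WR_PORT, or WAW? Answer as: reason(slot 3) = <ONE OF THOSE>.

(0) want 1×ALU +2rd +1wr — yes → AL2|MU1|ME2|BR1|rd3|wr2
(1) want 1×ALU +2rd +1wr — yes → AL1|MU1|ME2|BR1|rd1|wr1
(2) want 1×MEM +1rd +1wr — WAW → AL1|MU1|ME2|BR1|rd1|wr1
(3) want 1×BR +2rd +0wr — RD_PORT → AL1|MU1|ME2|BR1|rd1|wr1
(4) want 1×MUL +1rd +1wr — WAW → AL1|MU1|ME2|BR1|rd1|wr1
(5) want 1×MUL +2rd +1wr — RD_PORT → AL1|MU1|ME2|BR1|rd1|wr1
(6) want 1×MEM +2rd +0wr — RD_PORT → AL1|MU1|ME2|BR1|rd1|wr1
(7) want 1×ALU +2rd +1wr — RD_PORT → AL1|MU1|ME2|BR1|rd1|wr1

reason(slot 3) = RD_PORT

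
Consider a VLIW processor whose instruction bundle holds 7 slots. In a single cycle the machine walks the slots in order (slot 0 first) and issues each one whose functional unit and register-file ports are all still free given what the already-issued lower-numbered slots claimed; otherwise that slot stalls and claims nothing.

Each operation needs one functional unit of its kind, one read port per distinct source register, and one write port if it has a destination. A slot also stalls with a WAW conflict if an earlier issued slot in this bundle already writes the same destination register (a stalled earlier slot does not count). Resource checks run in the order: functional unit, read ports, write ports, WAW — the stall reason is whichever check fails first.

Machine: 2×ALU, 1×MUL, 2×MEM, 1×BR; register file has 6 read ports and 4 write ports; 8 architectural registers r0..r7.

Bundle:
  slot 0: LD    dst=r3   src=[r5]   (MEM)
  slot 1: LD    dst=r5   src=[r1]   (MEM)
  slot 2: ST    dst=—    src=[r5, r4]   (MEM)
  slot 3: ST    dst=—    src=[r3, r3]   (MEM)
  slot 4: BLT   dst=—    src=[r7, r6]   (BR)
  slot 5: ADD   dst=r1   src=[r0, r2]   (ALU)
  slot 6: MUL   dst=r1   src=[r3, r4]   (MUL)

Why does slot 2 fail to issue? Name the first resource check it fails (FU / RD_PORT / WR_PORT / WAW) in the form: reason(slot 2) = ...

reason(slot 2) = FU

[0] MEM needs rd=1 wr=1: ok; after: ALU=2 MUL=1 MEM=1 BR=1, R=5, W=3
[1] MEM needs rd=1 wr=1: ok; after: ALU=2 MUL=1 MEM=0 BR=1, R=4, W=2
[2] MEM needs rd=2 wr=0: FU; after: ALU=2 MUL=1 MEM=0 BR=1, R=4, W=2
[3] MEM needs rd=1 wr=0: FU; after: ALU=2 MUL=1 MEM=0 BR=1, R=4, W=2
[4] BR needs rd=2 wr=0: ok; after: ALU=2 MUL=1 MEM=0 BR=0, R=2, W=2
[5] ALU needs rd=2 wr=1: ok; after: ALU=1 MUL=1 MEM=0 BR=0, R=0, W=1
[6] MUL needs rd=2 wr=1: RD_PORT; after: ALU=1 MUL=1 MEM=0 BR=0, R=0, W=1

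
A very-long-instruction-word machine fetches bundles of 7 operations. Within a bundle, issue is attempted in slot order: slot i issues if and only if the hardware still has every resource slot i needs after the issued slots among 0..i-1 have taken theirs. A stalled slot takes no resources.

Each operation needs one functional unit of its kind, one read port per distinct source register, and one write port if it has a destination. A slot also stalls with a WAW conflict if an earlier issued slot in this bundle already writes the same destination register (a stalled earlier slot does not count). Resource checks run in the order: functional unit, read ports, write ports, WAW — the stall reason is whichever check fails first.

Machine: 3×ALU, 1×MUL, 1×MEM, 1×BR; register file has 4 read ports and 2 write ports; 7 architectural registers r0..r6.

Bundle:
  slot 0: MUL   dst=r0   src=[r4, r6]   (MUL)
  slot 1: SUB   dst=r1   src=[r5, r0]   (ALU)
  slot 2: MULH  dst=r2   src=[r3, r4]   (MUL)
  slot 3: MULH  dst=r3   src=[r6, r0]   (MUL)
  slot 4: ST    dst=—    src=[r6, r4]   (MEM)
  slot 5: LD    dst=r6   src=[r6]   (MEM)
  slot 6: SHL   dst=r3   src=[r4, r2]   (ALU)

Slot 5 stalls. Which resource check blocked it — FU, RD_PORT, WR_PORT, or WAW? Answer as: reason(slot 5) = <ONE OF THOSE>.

reason(slot 5) = RD_PORT

slot 0 (MUL): ISSUE — free A3,Mu0,Ld1,B1 rp2 wp1
slot 1 (ALU): ISSUE — free A2,Mu0,Ld1,B1 rp0 wp0
slot 2 (MUL): stall FU — free A2,Mu0,Ld1,B1 rp0 wp0
slot 3 (MUL): stall FU — free A2,Mu0,Ld1,B1 rp0 wp0
slot 4 (MEM): stall RD_PORT — free A2,Mu0,Ld1,B1 rp0 wp0
slot 5 (MEM): stall RD_PORT — free A2,Mu0,Ld1,B1 rp0 wp0
slot 6 (ALU): stall RD_PORT — free A2,Mu0,Ld1,B1 rp0 wp0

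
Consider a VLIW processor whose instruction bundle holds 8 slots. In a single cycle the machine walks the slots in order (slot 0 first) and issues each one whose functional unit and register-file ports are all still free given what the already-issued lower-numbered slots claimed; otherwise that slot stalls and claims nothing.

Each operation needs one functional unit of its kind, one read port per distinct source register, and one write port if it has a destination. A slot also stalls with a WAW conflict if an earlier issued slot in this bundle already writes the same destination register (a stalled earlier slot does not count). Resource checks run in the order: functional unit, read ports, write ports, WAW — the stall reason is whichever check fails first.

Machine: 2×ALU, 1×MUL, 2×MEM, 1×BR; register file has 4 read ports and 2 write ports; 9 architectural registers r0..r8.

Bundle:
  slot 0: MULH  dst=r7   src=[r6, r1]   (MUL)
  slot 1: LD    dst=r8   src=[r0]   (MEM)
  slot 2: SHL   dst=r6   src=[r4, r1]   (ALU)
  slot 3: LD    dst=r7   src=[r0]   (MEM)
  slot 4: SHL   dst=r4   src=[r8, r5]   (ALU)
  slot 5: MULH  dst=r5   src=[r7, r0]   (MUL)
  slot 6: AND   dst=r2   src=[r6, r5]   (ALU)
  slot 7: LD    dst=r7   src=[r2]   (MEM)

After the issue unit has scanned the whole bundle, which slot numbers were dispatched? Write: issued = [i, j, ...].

issued = [0, 1]

#0 MUL src=r6,r1 dispatched  <A:2 Mu:0 Ld:2 B:1 rd:2 wr:1>
#1 MEM src=r0 dispatched  <A:2 Mu:0 Ld:1 B:1 rd:1 wr:0>
#2 ALU src=r4,r1 held:RD_PORT  <A:2 Mu:0 Ld:1 B:1 rd:1 wr:0>
#3 MEM src=r0 held:WR_PORT  <A:2 Mu:0 Ld:1 B:1 rd:1 wr:0>
#4 ALU src=r8,r5 held:RD_PORT  <A:2 Mu:0 Ld:1 B:1 rd:1 wr:0>
#5 MUL src=r7,r0 held:FU  <A:2 Mu:0 Ld:1 B:1 rd:1 wr:0>
#6 ALU src=r6,r5 held:RD_PORT  <A:2 Mu:0 Ld:1 B:1 rd:1 wr:0>
#7 MEM src=r2 held:WR_PORT  <A:2 Mu:0 Ld:1 B:1 rd:1 wr:0>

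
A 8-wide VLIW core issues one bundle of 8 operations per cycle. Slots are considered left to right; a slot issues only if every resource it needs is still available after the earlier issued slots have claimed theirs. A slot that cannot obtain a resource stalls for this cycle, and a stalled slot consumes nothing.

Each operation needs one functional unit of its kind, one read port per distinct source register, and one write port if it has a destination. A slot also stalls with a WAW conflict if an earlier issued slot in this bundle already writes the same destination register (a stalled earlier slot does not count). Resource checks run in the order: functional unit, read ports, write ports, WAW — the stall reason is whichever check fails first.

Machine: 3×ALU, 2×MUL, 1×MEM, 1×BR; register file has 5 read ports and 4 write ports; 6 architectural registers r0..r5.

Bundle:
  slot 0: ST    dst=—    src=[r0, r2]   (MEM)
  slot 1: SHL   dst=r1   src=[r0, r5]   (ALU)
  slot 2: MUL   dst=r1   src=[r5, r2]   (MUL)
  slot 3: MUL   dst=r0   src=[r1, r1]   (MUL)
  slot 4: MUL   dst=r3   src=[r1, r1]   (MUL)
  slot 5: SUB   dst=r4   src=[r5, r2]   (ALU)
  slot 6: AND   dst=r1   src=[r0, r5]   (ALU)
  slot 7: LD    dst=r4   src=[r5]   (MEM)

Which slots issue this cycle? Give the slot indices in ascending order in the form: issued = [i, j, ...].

(0) want 1×MEM +2rd +0wr — yes → AL3|MU2|ME0|BR1|rd3|wr4
(1) want 1×ALU +2rd +1wr — yes → AL2|MU2|ME0|BR1|rd1|wr3
(2) want 1×MUL +2rd +1wr — RD_PORT → AL2|MU2|ME0|BR1|rd1|wr3
(3) want 1×MUL +1rd +1wr — yes → AL2|MU1|ME0|BR1|rd0|wr2
(4) want 1×MUL +1rd +1wr — RD_PORT → AL2|MU1|ME0|BR1|rd0|wr2
(5) want 1×ALU +2rd +1wr — RD_PORT → AL2|MU1|ME0|BR1|rd0|wr2
(6) want 1×ALU +2rd +1wr — RD_PORT → AL2|MU1|ME0|BR1|rd0|wr2
(7) want 1×MEM +1rd +1wr — FU → AL2|MU1|ME0|BR1|rd0|wr2

issued = [0, 1, 3]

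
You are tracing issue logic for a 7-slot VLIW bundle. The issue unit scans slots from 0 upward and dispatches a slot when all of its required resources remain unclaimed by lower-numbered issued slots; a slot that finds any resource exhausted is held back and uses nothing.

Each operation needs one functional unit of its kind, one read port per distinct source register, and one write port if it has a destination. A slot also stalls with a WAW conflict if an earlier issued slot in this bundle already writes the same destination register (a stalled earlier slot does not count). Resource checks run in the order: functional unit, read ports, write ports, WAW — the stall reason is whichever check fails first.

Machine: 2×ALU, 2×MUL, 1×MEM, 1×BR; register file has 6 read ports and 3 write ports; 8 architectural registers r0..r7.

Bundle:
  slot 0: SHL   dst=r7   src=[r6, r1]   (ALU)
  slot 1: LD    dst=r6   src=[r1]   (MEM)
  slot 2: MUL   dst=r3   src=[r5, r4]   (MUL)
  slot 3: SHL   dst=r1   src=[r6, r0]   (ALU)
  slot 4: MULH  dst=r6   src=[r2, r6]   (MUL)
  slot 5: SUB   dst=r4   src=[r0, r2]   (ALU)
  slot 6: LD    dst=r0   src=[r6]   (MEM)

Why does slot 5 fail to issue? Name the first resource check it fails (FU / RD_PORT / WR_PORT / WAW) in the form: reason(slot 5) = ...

[0] ALU needs rd=2 wr=1: ok; after: ALU=1 MUL=2 MEM=1 BR=1, R=4, W=2
[1] MEM needs rd=1 wr=1: ok; after: ALU=1 MUL=2 MEM=0 BR=1, R=3, W=1
[2] MUL needs rd=2 wr=1: ok; after: ALU=1 MUL=1 MEM=0 BR=1, R=1, W=0
[3] ALU needs rd=2 wr=1: RD_PORT; after: ALU=1 MUL=1 MEM=0 BR=1, R=1, W=0
[4] MUL needs rd=2 wr=1: RD_PORT; after: ALU=1 MUL=1 MEM=0 BR=1, R=1, W=0
[5] ALU needs rd=2 wr=1: RD_PORT; after: ALU=1 MUL=1 MEM=0 BR=1, R=1, W=0
[6] MEM needs rd=1 wr=1: FU; after: ALU=1 MUL=1 MEM=0 BR=1, R=1, W=0

reason(slot 5) = RD_PORT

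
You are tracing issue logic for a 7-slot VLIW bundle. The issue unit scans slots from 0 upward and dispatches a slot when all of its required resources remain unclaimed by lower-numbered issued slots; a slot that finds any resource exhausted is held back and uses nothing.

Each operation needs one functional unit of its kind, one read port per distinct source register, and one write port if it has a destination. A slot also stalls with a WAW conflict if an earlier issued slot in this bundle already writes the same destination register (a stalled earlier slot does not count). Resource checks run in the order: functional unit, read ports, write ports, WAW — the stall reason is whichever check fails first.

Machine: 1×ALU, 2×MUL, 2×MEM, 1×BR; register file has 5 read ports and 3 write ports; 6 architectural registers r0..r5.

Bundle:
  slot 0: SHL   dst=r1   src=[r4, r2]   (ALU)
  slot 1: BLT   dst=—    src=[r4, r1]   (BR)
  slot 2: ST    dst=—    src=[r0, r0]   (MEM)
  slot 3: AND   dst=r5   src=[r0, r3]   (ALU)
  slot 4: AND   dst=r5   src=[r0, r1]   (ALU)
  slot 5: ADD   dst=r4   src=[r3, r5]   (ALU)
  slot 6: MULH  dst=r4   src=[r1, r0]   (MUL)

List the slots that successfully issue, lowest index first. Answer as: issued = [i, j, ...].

issued = [0, 1, 2]

slot 0 (ALU): ISSUE — free A0,Mu2,Ld2,B1 rp3 wp2
slot 1 (BR): ISSUE — free A0,Mu2,Ld2,B0 rp1 wp2
slot 2 (MEM): ISSUE — free A0,Mu2,Ld1,B0 rp0 wp2
slot 3 (ALU): stall FU — free A0,Mu2,Ld1,B0 rp0 wp2
slot 4 (ALU): stall FU — free A0,Mu2,Ld1,B0 rp0 wp2
slot 5 (ALU): stall FU — free A0,Mu2,Ld1,B0 rp0 wp2
slot 6 (MUL): stall RD_PORT — free A0,Mu2,Ld1,B0 rp0 wp2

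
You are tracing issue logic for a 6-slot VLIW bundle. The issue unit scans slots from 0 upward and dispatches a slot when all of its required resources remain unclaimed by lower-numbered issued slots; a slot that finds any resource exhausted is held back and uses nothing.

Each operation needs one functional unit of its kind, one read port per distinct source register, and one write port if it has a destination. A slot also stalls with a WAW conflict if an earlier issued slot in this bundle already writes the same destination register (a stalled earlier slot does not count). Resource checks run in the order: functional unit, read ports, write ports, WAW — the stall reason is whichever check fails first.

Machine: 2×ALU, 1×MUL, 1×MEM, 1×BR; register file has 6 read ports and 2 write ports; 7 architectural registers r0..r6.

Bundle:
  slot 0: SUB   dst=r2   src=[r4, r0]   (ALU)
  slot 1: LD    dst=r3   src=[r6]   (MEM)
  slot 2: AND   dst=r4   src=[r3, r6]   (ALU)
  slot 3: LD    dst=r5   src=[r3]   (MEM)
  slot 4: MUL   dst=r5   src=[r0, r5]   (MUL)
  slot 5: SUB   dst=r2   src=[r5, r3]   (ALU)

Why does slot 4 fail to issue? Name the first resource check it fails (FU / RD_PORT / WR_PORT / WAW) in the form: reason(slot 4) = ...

[0] ALU needs rd=2 wr=1: ok; after: ALU=1 MUL=1 MEM=1 BR=1, R=4, W=1
[1] MEM needs rd=1 wr=1: ok; after: ALU=1 MUL=1 MEM=0 BR=1, R=3, W=0
[2] ALU needs rd=2 wr=1: WR_PORT; after: ALU=1 MUL=1 MEM=0 BR=1, R=3, W=0
[3] MEM needs rd=1 wr=1: FU; after: ALU=1 MUL=1 MEM=0 BR=1, R=3, W=0
[4] MUL needs rd=2 wr=1: WR_PORT; after: ALU=1 MUL=1 MEM=0 BR=1, R=3, W=0
[5] ALU needs rd=2 wr=1: WR_PORT; after: ALU=1 MUL=1 MEM=0 BR=1, R=3, W=0

reason(slot 4) = WR_PORT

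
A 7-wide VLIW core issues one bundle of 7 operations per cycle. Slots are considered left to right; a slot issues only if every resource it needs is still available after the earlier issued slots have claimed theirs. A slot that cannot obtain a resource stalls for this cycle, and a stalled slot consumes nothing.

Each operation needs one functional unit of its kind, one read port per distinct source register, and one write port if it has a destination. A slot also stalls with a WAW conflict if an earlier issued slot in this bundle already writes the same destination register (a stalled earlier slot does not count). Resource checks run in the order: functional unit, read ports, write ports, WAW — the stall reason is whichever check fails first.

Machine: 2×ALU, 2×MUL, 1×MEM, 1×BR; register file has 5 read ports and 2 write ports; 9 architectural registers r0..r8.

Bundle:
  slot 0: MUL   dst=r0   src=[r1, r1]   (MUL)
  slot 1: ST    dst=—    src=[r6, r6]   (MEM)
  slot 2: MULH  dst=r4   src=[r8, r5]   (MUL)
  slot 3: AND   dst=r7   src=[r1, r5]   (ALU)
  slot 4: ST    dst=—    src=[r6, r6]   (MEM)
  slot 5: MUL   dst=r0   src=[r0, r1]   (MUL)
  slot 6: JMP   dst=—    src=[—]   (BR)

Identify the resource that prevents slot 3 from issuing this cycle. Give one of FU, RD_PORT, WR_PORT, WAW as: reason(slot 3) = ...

reason(slot 3) = RD_PORT

(0) want 1×MUL +1rd +1wr — yes → AL2|MU1|ME1|BR1|rd4|wr1
(1) want 1×MEM +1rd +0wr — yes → AL2|MU1|ME0|BR1|rd3|wr1
(2) want 1×MUL +2rd +1wr — yes → AL2|MU0|ME0|BR1|rd1|wr0
(3) want 1×ALU +2rd +1wr — RD_PORT → AL2|MU0|ME0|BR1|rd1|wr0
(4) want 1×MEM +1rd +0wr — FU → AL2|MU0|ME0|BR1|rd1|wr0
(5) want 1×MUL +2rd +1wr — FU → AL2|MU0|ME0|BR1|rd1|wr0
(6) want 1×BR +0rd +0wr — yes → AL2|MU0|ME0|BR0|rd1|wr0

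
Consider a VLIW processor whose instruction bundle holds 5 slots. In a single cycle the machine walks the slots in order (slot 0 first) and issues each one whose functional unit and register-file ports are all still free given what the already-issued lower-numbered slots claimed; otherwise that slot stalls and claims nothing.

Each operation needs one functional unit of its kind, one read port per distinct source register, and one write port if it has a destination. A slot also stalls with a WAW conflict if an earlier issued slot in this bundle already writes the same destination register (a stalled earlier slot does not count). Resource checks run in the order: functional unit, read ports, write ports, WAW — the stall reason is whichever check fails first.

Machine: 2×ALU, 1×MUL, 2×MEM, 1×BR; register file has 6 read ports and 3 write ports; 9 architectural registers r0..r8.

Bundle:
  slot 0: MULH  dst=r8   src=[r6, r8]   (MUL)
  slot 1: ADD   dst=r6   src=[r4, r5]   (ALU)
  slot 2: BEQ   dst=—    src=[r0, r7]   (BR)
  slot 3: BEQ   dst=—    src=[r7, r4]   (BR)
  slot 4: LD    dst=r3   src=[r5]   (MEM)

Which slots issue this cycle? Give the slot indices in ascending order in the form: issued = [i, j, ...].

slot 0 (MUL): ISSUE — free A2,Mu0,Ld2,B1 rp4 wp2
slot 1 (ALU): ISSUE — free A1,Mu0,Ld2,B1 rp2 wp1
slot 2 (BR): ISSUE — free A1,Mu0,Ld2,B0 rp0 wp1
slot 3 (BR): stall FU — free A1,Mu0,Ld2,B0 rp0 wp1
slot 4 (MEM): stall RD_PORT — free A1,Mu0,Ld2,B0 rp0 wp1

issued = [0, 1, 2]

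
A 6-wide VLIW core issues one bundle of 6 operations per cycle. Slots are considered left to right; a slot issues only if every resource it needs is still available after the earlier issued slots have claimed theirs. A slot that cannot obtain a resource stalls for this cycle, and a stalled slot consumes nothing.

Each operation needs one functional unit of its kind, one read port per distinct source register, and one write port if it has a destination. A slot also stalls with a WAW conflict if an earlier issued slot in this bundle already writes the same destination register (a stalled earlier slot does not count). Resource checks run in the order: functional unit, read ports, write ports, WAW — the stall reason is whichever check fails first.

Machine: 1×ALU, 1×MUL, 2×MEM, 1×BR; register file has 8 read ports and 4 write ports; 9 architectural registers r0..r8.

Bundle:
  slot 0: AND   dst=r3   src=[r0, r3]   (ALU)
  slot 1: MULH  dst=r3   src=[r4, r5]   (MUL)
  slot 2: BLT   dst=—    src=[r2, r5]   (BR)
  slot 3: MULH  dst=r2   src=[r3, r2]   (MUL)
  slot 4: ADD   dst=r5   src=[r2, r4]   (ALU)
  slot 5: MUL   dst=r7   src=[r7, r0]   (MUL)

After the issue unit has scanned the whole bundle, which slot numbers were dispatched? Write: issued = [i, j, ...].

issued = [0, 2, 3]

  0. ALU→r3 ⇒ go  {0A/1Mu/2Ld/1B | 6r 3w}
  1. MUL→r3 ⇒ no(WAW)  {0A/1Mu/2Ld/1B | 6r 3w}
  2. BR ⇒ go  {0A/1Mu/2Ld/0B | 4r 3w}
  3. MUL→r2 ⇒ go  {0A/0Mu/2Ld/0B | 2r 2w}
  4. ALU→r5 ⇒ no(FU)  {0A/0Mu/2Ld/0B | 2r 2w}
  5. MUL→r7 ⇒ no(FU)  {0A/0Mu/2Ld/0B | 2r 2w}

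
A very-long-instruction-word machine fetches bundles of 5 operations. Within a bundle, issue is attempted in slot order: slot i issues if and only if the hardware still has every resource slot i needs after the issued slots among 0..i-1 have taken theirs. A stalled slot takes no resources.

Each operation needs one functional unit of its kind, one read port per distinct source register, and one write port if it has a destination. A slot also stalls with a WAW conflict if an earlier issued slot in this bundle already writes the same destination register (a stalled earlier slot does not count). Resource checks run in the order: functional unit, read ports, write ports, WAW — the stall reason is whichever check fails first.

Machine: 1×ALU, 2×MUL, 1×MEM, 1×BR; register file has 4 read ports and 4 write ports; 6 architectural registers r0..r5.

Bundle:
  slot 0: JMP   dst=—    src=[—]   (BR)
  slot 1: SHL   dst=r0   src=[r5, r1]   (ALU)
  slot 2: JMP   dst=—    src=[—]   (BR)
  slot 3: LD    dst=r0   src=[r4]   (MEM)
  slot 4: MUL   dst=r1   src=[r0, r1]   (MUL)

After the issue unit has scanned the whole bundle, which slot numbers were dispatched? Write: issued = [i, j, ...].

[0] BR needs rd=0 wr=0: ok; after: ALU=1 MUL=2 MEM=1 BR=0, R=4, W=4
[1] ALU needs rd=2 wr=1: ok; after: ALU=0 MUL=2 MEM=1 BR=0, R=2, W=3
[2] BR needs rd=0 wr=0: FU; after: ALU=0 MUL=2 MEM=1 BR=0, R=2, W=3
[3] MEM needs rd=1 wr=1: WAW; after: ALU=0 MUL=2 MEM=1 BR=0, R=2, W=3
[4] MUL needs rd=2 wr=1: ok; after: ALU=0 MUL=1 MEM=1 BR=0, R=0, W=2

issued = [0, 1, 4]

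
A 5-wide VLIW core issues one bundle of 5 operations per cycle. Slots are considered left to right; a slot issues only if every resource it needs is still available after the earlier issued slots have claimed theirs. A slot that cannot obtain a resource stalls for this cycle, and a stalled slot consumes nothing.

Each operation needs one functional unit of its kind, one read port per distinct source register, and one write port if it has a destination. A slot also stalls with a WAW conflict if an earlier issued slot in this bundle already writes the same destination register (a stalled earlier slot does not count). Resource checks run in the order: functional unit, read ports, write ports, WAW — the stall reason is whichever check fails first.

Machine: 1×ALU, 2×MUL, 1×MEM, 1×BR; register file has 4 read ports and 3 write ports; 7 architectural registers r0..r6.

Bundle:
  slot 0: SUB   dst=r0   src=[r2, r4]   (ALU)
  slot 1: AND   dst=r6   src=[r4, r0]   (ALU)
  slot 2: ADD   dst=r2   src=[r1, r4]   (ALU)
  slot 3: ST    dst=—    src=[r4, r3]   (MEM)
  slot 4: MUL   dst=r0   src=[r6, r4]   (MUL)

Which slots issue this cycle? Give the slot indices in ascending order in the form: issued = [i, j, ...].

slot 0 (ALU): ISSUE — free A0,Mu2,Ld1,B1 rp2 wp2
slot 1 (ALU): stall FU — free A0,Mu2,Ld1,B1 rp2 wp2
slot 2 (ALU): stall FU — free A0,Mu2,Ld1,B1 rp2 wp2
slot 3 (MEM): ISSUE — free A0,Mu2,Ld0,B1 rp0 wp2
slot 4 (MUL): stall RD_PORT — free A0,Mu2,Ld0,B1 rp0 wp2

issued = [0, 3]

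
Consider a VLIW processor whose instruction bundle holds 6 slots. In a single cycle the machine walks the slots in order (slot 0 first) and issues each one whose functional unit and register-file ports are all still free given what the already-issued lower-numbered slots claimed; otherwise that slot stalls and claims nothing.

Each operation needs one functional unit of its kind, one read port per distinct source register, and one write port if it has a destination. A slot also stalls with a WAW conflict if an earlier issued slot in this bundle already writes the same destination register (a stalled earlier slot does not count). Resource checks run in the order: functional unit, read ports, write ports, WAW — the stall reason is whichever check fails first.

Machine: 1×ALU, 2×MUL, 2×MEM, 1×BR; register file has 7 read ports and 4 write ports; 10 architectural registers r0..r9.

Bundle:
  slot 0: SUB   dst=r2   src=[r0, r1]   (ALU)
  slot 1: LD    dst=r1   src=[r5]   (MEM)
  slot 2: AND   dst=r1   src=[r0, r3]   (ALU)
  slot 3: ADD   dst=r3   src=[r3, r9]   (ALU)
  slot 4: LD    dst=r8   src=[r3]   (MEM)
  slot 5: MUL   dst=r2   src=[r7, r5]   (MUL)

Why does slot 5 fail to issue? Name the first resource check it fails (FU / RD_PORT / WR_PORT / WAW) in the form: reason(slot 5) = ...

reason(slot 5) = WAW

[0] ALU needs rd=2 wr=1: ok; after: ALU=0 MUL=2 MEM=2 BR=1, R=5, W=3
[1] MEM needs rd=1 wr=1: ok; after: ALU=0 MUL=2 MEM=1 BR=1, R=4, W=2
[2] ALU needs rd=2 wr=1: FU; after: ALU=0 MUL=2 MEM=1 BR=1, R=4, W=2
[3] ALU needs rd=2 wr=1: FU; after: ALU=0 MUL=2 MEM=1 BR=1, R=4, W=2
[4] MEM needs rd=1 wr=1: ok; after: ALU=0 MUL=2 MEM=0 BR=1, R=3, W=1
[5] MUL needs rd=2 wr=1: WAW; after: ALU=0 MUL=2 MEM=0 BR=1, R=3, W=1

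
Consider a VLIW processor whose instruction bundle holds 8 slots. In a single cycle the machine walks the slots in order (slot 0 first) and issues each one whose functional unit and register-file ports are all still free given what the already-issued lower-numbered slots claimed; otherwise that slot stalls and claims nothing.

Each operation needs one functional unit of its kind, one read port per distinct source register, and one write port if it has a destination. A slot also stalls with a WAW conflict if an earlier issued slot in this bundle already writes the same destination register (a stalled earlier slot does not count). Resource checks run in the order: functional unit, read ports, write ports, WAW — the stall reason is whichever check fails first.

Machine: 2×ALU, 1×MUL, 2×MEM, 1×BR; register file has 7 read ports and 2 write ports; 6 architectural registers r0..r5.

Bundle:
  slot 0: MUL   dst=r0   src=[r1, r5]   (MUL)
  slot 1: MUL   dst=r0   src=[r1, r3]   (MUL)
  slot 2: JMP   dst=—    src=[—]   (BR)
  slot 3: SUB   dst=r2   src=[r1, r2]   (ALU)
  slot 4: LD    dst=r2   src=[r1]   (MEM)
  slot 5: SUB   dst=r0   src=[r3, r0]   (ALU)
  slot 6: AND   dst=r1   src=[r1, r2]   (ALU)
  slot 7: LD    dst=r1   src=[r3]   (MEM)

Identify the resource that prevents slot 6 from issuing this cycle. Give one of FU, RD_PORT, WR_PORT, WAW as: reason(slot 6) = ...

reason(slot 6) = WR_PORT

[0] MUL needs rd=2 wr=1: ok; after: ALU=2 MUL=0 MEM=2 BR=1, R=5, W=1
[1] MUL needs rd=2 wr=1: FU; after: ALU=2 MUL=0 MEM=2 BR=1, R=5, W=1
[2] BR needs rd=0 wr=0: ok; after: ALU=2 MUL=0 MEM=2 BR=0, R=5, W=1
[3] ALU needs rd=2 wr=1: ok; after: ALU=1 MUL=0 MEM=2 BR=0, R=3, W=0
[4] MEM needs rd=1 wr=1: WR_PORT; after: ALU=1 MUL=0 MEM=2 BR=0, R=3, W=0
[5] ALU needs rd=2 wr=1: WR_PORT; after: ALU=1 MUL=0 MEM=2 BR=0, R=3, W=0
[6] ALU needs rd=2 wr=1: WR_PORT; after: ALU=1 MUL=0 MEM=2 BR=0, R=3, W=0
[7] MEM needs rd=1 wr=1: WR_PORT; after: ALU=1 MUL=0 MEM=2 BR=0, R=3, W=0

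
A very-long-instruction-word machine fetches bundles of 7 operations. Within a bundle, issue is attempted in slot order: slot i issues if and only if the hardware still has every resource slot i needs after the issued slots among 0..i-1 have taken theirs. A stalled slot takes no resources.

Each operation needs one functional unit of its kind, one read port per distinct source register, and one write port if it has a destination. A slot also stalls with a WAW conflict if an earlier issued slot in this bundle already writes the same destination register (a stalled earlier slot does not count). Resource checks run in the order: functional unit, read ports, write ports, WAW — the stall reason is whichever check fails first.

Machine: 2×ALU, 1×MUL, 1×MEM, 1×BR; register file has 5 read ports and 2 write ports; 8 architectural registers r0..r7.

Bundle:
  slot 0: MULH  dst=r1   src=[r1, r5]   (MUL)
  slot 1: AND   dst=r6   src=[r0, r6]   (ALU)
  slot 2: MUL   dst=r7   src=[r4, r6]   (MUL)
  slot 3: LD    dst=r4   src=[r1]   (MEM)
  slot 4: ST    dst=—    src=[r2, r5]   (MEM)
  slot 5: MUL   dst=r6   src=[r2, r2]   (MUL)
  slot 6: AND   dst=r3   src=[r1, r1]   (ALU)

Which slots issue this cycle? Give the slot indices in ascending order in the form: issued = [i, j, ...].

issued = [0, 1]

  0. MUL→r1 ⇒ go  {2A/0Mu/1Ld/1B | 3r 1w}
  1. ALU→r6 ⇒ go  {1A/0Mu/1Ld/1B | 1r 0w}
  2. MUL→r7 ⇒ no(FU)  {1A/0Mu/1Ld/1B | 1r 0w}
  3. MEM→r4 ⇒ no(WR_PORT)  {1A/0Mu/1Ld/1B | 1r 0w}
  4. MEM ⇒ no(RD_PORT)  {1A/0Mu/1Ld/1B | 1r 0w}
  5. MUL→r6 ⇒ no(FU)  {1A/0Mu/1Ld/1B | 1r 0w}
  6. ALU→r3 ⇒ no(WR_PORT)  {1A/0Mu/1Ld/1B | 1r 0w}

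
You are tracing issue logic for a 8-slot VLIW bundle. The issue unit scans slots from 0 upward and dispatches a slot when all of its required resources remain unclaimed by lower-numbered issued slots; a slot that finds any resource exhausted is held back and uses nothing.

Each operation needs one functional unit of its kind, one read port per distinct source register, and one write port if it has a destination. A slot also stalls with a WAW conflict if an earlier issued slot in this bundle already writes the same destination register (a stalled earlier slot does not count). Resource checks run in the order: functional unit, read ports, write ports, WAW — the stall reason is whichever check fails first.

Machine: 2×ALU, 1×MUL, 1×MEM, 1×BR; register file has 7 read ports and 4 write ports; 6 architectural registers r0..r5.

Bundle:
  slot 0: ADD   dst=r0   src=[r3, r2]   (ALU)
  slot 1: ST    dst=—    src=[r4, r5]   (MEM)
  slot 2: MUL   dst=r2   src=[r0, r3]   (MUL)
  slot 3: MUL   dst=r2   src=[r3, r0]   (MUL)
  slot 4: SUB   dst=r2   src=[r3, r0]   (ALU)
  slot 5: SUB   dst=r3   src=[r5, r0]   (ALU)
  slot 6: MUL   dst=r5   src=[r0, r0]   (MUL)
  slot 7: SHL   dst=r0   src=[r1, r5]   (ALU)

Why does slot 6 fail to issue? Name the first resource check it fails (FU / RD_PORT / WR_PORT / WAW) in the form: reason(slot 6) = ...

reason(slot 6) = FU

  0. ALU→r0 ⇒ go  {1A/1Mu/1Ld/1B | 5r 3w}
  1. MEM ⇒ go  {1A/1Mu/0Ld/1B | 3r 3w}
  2. MUL→r2 ⇒ go  {1A/0Mu/0Ld/1B | 1r 2w}
  3. MUL→r2 ⇒ no(FU)  {1A/0Mu/0Ld/1B | 1r 2w}
  4. ALU→r2 ⇒ no(RD_PORT)  {1A/0Mu/0Ld/1B | 1r 2w}
  5. ALU→r3 ⇒ no(RD_PORT)  {1A/0Mu/0Ld/1B | 1r 2w}
  6. MUL→r5 ⇒ no(FU)  {1A/0Mu/0Ld/1B | 1r 2w}
  7. ALU→r0 ⇒ no(RD_PORT)  {1A/0Mu/0Ld/1B | 1r 2w}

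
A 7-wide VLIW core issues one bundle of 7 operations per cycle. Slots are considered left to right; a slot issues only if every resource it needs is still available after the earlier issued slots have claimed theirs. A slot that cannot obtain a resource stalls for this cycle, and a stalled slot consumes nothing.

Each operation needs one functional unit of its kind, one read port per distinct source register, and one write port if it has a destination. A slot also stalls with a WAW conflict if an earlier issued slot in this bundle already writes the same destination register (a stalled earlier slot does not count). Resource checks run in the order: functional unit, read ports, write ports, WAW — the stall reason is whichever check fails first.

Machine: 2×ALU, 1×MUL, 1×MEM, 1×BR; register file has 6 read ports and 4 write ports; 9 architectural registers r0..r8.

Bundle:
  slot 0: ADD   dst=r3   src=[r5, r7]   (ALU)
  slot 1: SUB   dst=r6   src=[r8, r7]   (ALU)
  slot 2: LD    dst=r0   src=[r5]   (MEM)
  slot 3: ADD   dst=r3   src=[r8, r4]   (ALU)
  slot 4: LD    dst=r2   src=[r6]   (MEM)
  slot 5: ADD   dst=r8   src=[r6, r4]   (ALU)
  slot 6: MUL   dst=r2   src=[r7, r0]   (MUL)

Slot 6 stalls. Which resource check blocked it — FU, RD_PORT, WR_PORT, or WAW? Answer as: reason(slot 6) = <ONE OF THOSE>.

#0 ALU src=r5,r7 dispatched  <A:1 Mu:1 Ld:1 B:1 rd:4 wr:3>
#1 ALU src=r8,r7 dispatched  <A:0 Mu:1 Ld:1 B:1 rd:2 wr:2>
#2 MEM src=r5 dispatched  <A:0 Mu:1 Ld:0 B:1 rd:1 wr:1>
#3 ALU src=r8,r4 held:FU  <A:0 Mu:1 Ld:0 B:1 rd:1 wr:1>
#4 MEM src=r6 held:FU  <A:0 Mu:1 Ld:0 B:1 rd:1 wr:1>
#5 ALU src=r6,r4 held:FU  <A:0 Mu:1 Ld:0 B:1 rd:1 wr:1>
#6 MUL src=r7,r0 held:RD_PORT  <A:0 Mu:1 Ld:0 B:1 rd:1 wr:1>

reason(slot 6) = RD_PORT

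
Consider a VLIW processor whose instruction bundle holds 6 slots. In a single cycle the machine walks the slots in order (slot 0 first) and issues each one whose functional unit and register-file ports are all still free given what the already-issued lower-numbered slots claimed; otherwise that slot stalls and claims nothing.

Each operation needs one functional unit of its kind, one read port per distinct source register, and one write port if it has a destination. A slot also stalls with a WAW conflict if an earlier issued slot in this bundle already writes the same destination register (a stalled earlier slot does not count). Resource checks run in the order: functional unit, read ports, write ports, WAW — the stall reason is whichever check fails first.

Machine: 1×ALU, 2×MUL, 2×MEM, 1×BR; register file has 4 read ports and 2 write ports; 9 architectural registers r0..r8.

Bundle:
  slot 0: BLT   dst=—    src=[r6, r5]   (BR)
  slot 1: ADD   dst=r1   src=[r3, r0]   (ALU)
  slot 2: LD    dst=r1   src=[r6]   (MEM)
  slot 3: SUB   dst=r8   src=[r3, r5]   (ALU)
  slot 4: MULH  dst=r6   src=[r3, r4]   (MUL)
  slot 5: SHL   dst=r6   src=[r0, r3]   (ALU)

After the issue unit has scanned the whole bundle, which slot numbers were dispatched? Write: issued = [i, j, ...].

issued = [0, 1]

(0) want 1×BR +2rd +0wr — yes → AL1|MU2|ME2|BR0|rd2|wr2
(1) want 1×ALU +2rd +1wr — yes → AL0|MU2|ME2|BR0|rd0|wr1
(2) want 1×MEM +1rd +1wr — RD_PORT → AL0|MU2|ME2|BR0|rd0|wr1
(3) want 1×ALU +2rd +1wr — FU → AL0|MU2|ME2|BR0|rd0|wr1
(4) want 1×MUL +2rd +1wr — RD_PORT → AL0|MU2|ME2|BR0|rd0|wr1
(5) want 1×ALU +2rd +1wr — FU → AL0|MU2|ME2|BR0|rd0|wr1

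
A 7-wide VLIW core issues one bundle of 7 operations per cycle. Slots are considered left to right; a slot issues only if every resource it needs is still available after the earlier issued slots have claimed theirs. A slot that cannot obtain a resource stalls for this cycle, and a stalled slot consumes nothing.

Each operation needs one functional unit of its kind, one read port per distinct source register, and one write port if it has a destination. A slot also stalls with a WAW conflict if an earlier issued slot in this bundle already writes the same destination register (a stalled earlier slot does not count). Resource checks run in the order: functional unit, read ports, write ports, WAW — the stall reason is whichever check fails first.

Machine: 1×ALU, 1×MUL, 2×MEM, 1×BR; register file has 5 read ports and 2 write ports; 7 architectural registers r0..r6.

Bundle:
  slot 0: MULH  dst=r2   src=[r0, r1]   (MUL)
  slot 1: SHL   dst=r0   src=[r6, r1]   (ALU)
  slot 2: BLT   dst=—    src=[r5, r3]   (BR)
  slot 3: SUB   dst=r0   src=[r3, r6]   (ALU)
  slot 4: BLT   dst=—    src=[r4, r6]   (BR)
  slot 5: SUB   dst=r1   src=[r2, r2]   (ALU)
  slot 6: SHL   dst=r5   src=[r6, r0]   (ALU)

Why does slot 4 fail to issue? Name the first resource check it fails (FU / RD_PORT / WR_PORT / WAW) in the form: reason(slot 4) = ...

slot 0 (MUL): ISSUE — free A1,Mu0,Ld2,B1 rp3 wp1
slot 1 (ALU): ISSUE — free A0,Mu0,Ld2,B1 rp1 wp0
slot 2 (BR): stall RD_PORT — free A0,Mu0,Ld2,B1 rp1 wp0
slot 3 (ALU): stall FU — free A0,Mu0,Ld2,B1 rp1 wp0
slot 4 (BR): stall RD_PORT — free A0,Mu0,Ld2,B1 rp1 wp0
slot 5 (ALU): stall FU — free A0,Mu0,Ld2,B1 rp1 wp0
slot 6 (ALU): stall FU — free A0,Mu0,Ld2,B1 rp1 wp0

reason(slot 4) = RD_PORT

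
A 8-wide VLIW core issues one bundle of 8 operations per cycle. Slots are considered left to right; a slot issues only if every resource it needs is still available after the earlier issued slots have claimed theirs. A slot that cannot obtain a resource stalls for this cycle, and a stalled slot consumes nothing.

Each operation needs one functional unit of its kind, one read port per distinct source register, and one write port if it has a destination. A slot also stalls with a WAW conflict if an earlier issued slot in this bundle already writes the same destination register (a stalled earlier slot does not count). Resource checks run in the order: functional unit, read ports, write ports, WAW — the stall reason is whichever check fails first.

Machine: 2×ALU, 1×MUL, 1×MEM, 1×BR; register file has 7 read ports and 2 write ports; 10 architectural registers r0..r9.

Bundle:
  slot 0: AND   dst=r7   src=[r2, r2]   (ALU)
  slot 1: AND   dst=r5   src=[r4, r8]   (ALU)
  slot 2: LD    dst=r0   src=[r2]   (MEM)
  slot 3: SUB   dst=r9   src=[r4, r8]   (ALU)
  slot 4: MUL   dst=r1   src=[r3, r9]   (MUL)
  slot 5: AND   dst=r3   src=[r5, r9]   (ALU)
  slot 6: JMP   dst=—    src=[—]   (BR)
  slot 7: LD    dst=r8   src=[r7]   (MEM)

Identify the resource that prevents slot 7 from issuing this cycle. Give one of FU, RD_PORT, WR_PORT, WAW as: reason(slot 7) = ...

#0 ALU src=r2,r2 dispatched  <A:1 Mu:1 Ld:1 B:1 rd:6 wr:1>
#1 ALU src=r4,r8 dispatched  <A:0 Mu:1 Ld:1 B:1 rd:4 wr:0>
#2 MEM src=r2 held:WR_PORT  <A:0 Mu:1 Ld:1 B:1 rd:4 wr:0>
#3 ALU src=r4,r8 held:FU  <A:0 Mu:1 Ld:1 B:1 rd:4 wr:0>
#4 MUL src=r3,r9 held:WR_PORT  <A:0 Mu:1 Ld:1 B:1 rd:4 wr:0>
#5 ALU src=r5,r9 held:FU  <A:0 Mu:1 Ld:1 B:1 rd:4 wr:0>
#6 BR src=- dispatched  <A:0 Mu:1 Ld:1 B:0 rd:4 wr:0>
#7 MEM src=r7 held:WR_PORT  <A:0 Mu:1 Ld:1 B:0 rd:4 wr:0>

reason(slot 7) = WR_PORT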